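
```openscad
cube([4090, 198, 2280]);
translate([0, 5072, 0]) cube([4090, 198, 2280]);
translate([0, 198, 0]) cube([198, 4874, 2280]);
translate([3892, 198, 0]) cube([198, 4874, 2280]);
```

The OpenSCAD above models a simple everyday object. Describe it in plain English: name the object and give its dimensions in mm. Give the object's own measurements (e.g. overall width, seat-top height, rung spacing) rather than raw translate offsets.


The wall frame of a small rectangular building: four walls, each 2280 mm tall and 198 mm thick, enclosing a footprint 4090 mm (x) by 5270 mm (y) outside-to-outside, with no floor or roof. The front and back walls (the −y and +y sides) span the full width; the two side walls fit between them.


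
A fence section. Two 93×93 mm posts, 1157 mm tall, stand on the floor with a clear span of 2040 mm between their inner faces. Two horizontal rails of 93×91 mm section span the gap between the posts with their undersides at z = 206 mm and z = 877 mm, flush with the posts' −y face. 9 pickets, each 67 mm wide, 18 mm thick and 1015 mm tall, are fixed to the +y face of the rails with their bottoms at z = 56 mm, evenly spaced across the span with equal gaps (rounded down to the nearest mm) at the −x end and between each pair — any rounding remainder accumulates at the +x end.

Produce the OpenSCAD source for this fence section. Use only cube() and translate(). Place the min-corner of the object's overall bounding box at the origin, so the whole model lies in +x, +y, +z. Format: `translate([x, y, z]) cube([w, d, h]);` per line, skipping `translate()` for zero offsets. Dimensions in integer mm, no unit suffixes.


cube([93, 93, 1157]);
translate([2133, 0, 0]) cube([93, 93, 1157]);
translate([93, 0, 206]) cube([2040, 93, 91]);
translate([93, 0, 877]) cube([2040, 93, 91]);
translate([236, 93, 56]) cube([67, 18, 1015]);
translate([446, 93, 56]) cube([67, 18, 1015]);
translate([656, 93, 56]) cube([67, 18, 1015]);
translate([866, 93, 56]) cube([67, 18, 1015]);
translate([1076, 93, 56]) cube([67, 18, 1015]);
translate([1286, 93, 56]) cube([67, 18, 1015]);
translate([1496, 93, 56]) cube([67, 18, 1015]);
translate([1706, 93, 56]) cube([67, 18, 1015]);
translate([1916, 93, 56]) cube([67, 18, 1015]);


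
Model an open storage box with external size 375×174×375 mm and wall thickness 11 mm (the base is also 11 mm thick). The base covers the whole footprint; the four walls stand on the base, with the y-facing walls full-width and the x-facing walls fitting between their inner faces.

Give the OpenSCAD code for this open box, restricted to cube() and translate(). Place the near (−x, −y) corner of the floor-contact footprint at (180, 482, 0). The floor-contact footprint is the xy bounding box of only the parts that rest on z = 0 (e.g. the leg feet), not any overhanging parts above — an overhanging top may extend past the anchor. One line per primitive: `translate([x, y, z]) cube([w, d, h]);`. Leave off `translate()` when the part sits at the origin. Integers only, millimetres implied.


translate([180, 482, 0]) cube([375, 174, 11]);
translate([180, 482, 11]) cube([375, 11, 364]);
translate([180, 645, 11]) cube([375, 11, 364]);
translate([180, 493, 11]) cube([11, 152, 364]);
translate([544, 493, 11]) cube([11, 152, 364]);


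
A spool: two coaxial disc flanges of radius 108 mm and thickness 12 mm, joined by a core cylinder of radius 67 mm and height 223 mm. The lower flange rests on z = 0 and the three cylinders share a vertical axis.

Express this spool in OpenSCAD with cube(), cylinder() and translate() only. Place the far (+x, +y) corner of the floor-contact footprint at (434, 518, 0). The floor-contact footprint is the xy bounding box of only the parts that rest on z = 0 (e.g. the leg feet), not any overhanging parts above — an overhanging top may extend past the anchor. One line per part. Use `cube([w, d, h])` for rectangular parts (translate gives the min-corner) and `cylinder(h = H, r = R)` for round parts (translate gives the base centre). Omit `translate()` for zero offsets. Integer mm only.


translate([326, 410, 0]) cylinder(h = 12, r = 108);
translate([326, 410, 12]) cylinder(h = 223, r = 67);
translate([326, 410, 235]) cylinder(h = 12, r = 108);


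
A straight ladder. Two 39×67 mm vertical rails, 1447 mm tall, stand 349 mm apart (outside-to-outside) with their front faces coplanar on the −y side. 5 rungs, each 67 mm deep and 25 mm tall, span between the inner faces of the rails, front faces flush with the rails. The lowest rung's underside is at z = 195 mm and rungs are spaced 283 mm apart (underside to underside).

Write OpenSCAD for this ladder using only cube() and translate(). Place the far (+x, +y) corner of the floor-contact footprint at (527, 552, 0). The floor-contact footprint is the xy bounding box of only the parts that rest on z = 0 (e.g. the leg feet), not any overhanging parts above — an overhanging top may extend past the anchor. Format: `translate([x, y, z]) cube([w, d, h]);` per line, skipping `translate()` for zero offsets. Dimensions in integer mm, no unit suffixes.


translate([178, 485, 0]) cube([39, 67, 1447]);
translate([488, 485, 0]) cube([39, 67, 1447]);
translate([217, 485, 195]) cube([271, 67, 25]);
translate([217, 485, 478]) cube([271, 67, 25]);
translate([217, 485, 761]) cube([271, 67, 25]);
translate([217, 485, 1044]) cube([271, 67, 25]);
translate([217, 485, 1327]) cube([271, 67, 25]);


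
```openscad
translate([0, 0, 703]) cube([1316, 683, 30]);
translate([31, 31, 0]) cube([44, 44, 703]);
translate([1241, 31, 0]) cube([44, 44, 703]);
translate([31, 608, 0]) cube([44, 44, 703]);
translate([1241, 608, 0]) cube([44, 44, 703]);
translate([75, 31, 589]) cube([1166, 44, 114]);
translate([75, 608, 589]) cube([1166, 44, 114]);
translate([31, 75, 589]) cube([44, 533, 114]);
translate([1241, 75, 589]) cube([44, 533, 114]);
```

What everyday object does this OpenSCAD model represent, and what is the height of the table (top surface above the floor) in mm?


A table. The table height is 733 mm.

A 1316×683×30 slab sits at z = 703 on four 44 mm square posts — a table. The top surface is at 703 + 30 = 733 mm.


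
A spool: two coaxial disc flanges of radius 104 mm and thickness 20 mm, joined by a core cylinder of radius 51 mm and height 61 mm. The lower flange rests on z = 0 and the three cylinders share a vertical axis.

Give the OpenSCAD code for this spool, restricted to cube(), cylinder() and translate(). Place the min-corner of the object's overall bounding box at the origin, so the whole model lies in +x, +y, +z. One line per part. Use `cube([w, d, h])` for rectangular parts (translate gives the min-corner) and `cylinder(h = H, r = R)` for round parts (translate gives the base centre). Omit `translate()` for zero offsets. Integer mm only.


translate([104, 104, 0]) cylinder(h = 20, r = 104);
translate([104, 104, 20]) cylinder(h = 61, r = 51);
translate([104, 104, 81]) cylinder(h = 20, r = 104);


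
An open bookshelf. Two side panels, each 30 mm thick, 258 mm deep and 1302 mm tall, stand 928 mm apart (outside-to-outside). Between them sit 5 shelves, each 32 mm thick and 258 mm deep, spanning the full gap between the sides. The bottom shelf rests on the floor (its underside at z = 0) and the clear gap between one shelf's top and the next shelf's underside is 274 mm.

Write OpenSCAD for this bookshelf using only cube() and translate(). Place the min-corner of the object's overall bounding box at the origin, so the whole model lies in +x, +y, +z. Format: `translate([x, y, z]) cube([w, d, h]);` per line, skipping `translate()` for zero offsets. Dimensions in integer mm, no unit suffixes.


cube([30, 258, 1302]);
translate([898, 0, 0]) cube([30, 258, 1302]);
translate([30, 0, 0]) cube([868, 258, 32]);
translate([30, 0, 306]) cube([868, 258, 32]);
translate([30, 0, 612]) cube([868, 258, 32]);
translate([30, 0, 918]) cube([868, 258, 32]);
translate([30, 0, 1224]) cube([868, 258, 32]);


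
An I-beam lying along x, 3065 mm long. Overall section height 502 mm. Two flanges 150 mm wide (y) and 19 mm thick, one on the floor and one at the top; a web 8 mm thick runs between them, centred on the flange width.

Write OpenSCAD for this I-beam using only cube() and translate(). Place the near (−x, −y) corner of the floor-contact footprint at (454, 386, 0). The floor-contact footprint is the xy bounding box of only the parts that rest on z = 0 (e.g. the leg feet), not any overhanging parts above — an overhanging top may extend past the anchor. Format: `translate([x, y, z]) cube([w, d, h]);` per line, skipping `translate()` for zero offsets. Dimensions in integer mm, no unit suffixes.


translate([454, 386, 0]) cube([3065, 150, 19]);
translate([454, 457, 19]) cube([3065, 8, 464]);
translate([454, 386, 483]) cube([3065, 150, 19]);


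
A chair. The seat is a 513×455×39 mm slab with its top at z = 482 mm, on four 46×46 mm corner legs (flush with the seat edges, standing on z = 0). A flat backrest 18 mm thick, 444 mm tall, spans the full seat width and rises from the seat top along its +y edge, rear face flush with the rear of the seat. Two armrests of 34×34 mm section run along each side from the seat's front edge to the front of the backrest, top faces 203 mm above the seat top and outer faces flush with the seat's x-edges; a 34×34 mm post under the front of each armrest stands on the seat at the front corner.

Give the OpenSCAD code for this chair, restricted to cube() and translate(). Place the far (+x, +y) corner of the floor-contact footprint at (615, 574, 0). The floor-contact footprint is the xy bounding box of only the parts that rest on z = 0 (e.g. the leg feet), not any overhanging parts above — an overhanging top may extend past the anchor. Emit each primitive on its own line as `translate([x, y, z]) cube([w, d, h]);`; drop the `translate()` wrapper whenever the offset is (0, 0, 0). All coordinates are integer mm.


// leg_h = 482 - 39 = 443
// arm post h = 203 - 34 = 169
translate([102, 119, 443]) cube([513, 455, 39]);
translate([102, 119, 0]) cube([46, 46, 443]);
translate([569, 119, 0]) cube([46, 46, 443]);
translate([102, 528, 0]) cube([46, 46, 443]);
translate([569, 528, 0]) cube([46, 46, 443]);
translate([102, 556, 482]) cube([513, 18, 444]);
translate([102, 119, 651]) cube([34, 437, 34]);
translate([581, 119, 651]) cube([34, 437, 34]);
translate([102, 119, 482]) cube([34, 34, 169]);
translate([581, 119, 482]) cube([34, 34, 169]);


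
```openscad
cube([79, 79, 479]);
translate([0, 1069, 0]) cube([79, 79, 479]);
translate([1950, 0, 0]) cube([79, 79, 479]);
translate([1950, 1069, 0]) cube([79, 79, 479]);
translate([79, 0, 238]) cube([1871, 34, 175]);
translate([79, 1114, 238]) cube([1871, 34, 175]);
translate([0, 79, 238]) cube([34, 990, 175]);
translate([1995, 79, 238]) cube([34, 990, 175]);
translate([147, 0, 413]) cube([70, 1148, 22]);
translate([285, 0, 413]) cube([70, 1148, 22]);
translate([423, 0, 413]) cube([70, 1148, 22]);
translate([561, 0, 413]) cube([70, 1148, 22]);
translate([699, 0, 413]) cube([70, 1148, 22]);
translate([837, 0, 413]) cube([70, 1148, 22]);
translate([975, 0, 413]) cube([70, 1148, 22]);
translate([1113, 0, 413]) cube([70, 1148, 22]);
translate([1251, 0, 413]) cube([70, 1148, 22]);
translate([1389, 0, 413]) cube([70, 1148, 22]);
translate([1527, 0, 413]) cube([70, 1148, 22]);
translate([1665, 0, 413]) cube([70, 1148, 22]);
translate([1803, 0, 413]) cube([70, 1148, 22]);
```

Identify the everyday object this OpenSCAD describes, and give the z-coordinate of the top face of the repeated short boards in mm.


A bed frame. The slat-top height is 435 mm.

Four posts, four rails, and a row of slats — a bed frame. Slats sit on the rails at z = 238 + 175 = 413; with slat thickness 22, the top is 435 mm.


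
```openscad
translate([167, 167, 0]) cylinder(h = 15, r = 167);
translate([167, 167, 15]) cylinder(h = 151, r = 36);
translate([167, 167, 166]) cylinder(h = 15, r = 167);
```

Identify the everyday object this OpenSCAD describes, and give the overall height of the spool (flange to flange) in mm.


A spool. The overall height is 181 mm.

Three coaxial cylinders, large–small–large — a spool. Two 15 mm flanges and a 151 mm core give 15 + 151 + 15 = 181 mm.


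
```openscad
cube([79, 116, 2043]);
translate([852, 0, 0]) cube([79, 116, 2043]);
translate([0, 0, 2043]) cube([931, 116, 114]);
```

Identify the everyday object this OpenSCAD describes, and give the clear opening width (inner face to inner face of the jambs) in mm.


A door frame. The clear opening width is 773 mm.

Two 2043 mm tall posts with a header on top — a door frame. The left jamb is 79 mm wide at x = 0; the right jamb starts at x = 852. The clear opening is 852 − 79 = 773 mm.


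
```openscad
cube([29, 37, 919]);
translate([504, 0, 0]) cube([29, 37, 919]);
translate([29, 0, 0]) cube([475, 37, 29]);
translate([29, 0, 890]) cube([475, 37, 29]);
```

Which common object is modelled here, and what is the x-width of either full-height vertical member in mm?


A picture frame. The border width is 29 mm.

Four thin pieces enclosing a rectangular opening — a picture frame. The two full-height stiles are 919 mm tall; the top rail sits at z = 890 and is 29 mm tall, so the border above the opening is 919 − 890 = 29 mm, matching the stile x-width.


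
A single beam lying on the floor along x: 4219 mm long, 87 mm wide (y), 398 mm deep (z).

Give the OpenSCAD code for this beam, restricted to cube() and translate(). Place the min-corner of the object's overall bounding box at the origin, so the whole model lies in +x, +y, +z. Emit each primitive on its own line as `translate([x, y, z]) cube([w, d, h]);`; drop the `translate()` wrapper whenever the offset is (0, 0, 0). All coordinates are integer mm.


cube([4219, 87, 398]);


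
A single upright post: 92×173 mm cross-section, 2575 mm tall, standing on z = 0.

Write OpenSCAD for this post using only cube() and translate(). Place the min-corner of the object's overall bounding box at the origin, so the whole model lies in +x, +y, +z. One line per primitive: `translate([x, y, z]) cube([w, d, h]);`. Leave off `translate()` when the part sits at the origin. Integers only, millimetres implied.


cube([92, 173, 2575]);


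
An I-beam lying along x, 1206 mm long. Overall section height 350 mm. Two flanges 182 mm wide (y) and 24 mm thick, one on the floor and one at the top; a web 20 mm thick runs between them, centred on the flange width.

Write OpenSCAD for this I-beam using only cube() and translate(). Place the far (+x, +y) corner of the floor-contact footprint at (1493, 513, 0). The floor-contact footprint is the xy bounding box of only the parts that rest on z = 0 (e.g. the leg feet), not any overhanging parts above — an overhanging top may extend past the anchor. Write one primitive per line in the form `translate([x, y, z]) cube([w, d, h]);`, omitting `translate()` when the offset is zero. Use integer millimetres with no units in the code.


translate([287, 331, 0]) cube([1206, 182, 24]);
translate([287, 412, 24]) cube([1206, 20, 302]);
translate([287, 331, 326]) cube([1206, 182, 24]);


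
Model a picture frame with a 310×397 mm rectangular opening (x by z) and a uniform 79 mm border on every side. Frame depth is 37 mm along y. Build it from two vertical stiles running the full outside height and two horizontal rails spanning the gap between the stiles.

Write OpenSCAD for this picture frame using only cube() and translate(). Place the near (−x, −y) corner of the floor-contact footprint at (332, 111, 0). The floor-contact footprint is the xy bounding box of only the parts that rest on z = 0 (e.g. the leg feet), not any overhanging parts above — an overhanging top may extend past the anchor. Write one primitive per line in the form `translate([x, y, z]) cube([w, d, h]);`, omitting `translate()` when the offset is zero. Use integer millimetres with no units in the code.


translate([332, 111, 0]) cube([79, 37, 555]);
translate([721, 111, 0]) cube([79, 37, 555]);
translate([411, 111, 0]) cube([310, 37, 79]);
translate([411, 111, 476]) cube([310, 37, 79]);


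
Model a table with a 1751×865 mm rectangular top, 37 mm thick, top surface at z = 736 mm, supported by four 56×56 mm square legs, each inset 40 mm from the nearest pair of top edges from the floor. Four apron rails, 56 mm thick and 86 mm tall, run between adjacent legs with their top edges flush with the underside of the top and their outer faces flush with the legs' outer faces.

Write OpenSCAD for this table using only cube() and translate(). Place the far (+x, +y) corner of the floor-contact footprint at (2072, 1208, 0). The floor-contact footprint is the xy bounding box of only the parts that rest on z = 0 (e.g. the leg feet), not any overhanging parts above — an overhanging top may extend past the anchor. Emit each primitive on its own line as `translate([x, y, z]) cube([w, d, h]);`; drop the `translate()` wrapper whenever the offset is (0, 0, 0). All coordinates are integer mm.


translate([361, 383, 699]) cube([1751, 865, 37]);
translate([401, 423, 0]) cube([56, 56, 699]);
translate([2016, 423, 0]) cube([56, 56, 699]);
translate([401, 1152, 0]) cube([56, 56, 699]);
translate([2016, 1152, 0]) cube([56, 56, 699]);
translate([457, 423, 613]) cube([1559, 56, 86]);
translate([457, 1152, 613]) cube([1559, 56, 86]);
translate([401, 479, 613]) cube([56, 673, 86]);
translate([2016, 479, 613]) cube([56, 673, 86]);


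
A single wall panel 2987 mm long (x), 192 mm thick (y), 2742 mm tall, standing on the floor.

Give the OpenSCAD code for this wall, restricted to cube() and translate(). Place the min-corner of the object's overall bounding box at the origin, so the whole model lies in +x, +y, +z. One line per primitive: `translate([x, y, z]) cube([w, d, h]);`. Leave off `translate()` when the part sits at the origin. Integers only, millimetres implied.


cube([2987, 192, 2742]);


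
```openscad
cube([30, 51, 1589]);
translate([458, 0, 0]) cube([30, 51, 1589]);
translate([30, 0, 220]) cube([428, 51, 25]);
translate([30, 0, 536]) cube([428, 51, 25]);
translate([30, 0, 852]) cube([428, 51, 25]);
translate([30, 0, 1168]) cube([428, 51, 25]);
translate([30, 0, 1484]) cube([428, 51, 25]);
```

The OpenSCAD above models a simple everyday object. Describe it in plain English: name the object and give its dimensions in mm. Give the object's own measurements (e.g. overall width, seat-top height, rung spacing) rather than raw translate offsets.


A straight ladder. Two 30×51 mm vertical rails, 1589 mm tall, stand 488 mm apart (outside-to-outside) with their front faces coplanar on the −y side. 5 rungs, each 51 mm deep and 25 mm tall, span between the inner faces of the rails, front faces flush with the rails. The lowest rung's underside is at z = 220 mm and rungs are spaced 316 mm apart (underside to underside).


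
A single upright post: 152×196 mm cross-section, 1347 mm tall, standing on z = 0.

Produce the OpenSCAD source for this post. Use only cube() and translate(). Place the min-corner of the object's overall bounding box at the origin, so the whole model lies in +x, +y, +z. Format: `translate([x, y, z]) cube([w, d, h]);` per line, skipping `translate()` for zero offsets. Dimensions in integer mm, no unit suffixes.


cube([152, 196, 1347]);


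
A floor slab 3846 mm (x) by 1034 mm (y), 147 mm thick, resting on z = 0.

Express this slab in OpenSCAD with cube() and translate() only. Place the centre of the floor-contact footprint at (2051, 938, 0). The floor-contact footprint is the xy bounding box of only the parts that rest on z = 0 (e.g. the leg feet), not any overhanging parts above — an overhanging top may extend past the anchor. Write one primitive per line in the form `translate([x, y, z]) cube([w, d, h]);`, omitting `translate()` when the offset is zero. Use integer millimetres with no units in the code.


translate([128, 421, 0]) cube([3846, 1034, 147]);


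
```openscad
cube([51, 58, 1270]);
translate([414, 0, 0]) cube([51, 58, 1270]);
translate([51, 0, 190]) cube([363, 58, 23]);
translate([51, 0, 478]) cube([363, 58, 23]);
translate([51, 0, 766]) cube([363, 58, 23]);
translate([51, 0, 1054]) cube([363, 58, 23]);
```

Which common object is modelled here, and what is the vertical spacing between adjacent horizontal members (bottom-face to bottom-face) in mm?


A ladder. The rung spacing is 288 mm.

Two tall 51×58 posts with 4 short bars between them — a ladder. Adjacent rungs sit at z = 190 and z = 478, so the spacing is 478 − 190 = 288 mm.


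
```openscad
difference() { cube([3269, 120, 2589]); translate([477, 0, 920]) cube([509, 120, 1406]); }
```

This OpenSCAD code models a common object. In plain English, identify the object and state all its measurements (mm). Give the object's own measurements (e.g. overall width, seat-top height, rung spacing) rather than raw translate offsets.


A wall 3269 mm long (x), 120 mm thick (y), 2589 mm tall, with a rectangular window opening cut through it. The opening is 509 mm wide and 1406 mm tall; its sill is at z = 920 mm and its near (−x) edge is 477 mm from the wall's −x end. The opening passes through the full wall thickness.


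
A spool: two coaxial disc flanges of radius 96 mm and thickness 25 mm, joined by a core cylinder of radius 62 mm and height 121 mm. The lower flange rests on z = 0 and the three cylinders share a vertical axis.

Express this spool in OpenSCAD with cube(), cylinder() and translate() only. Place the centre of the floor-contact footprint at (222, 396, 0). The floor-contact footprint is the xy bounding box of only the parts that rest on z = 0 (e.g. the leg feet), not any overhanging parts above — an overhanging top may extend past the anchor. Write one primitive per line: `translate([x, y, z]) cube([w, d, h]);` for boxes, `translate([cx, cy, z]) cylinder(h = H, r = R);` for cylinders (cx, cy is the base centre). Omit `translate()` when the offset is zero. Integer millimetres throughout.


translate([222, 396, 0]) cylinder(h = 25, r = 96);
translate([222, 396, 25]) cylinder(h = 121, r = 62);
translate([222, 396, 146]) cylinder(h = 25, r = 96);


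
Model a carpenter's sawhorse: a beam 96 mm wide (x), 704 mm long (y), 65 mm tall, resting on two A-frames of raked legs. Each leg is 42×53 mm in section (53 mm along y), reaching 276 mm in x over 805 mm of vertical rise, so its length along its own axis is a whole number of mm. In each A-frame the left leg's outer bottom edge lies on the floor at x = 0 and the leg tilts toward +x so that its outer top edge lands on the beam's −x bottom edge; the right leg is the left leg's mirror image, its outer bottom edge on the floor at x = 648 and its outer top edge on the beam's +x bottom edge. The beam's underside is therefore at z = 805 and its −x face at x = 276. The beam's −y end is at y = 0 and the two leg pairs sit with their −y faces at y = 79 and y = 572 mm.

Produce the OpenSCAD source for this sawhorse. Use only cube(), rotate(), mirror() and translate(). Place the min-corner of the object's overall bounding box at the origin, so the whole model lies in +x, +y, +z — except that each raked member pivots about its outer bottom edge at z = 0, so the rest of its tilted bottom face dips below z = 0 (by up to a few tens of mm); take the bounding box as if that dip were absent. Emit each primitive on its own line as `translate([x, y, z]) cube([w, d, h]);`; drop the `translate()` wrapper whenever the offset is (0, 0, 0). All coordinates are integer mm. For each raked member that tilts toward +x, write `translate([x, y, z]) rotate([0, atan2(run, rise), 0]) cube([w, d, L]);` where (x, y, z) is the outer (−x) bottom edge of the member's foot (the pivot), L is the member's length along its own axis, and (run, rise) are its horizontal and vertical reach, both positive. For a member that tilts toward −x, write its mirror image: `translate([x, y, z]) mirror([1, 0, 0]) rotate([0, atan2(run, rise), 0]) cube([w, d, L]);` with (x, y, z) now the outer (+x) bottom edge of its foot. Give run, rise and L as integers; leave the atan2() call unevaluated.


// leg length = √(276² + 805²) = 851
// right-leg outer foot x = 2·276 + 96 = 648
// beam min-corner = (276, 0, 805)
translate([276, 0, 805]) cube([96, 704, 65]);
translate([0, 79, 0]) rotate([0, atan2(276, 805), 0]) cube([42, 53, 851]);
translate([648, 79, 0]) mirror([1, 0, 0]) rotate([0, atan2(276, 805), 0]) cube([42, 53, 851]);
translate([0, 572, 0]) rotate([0, atan2(276, 805), 0]) cube([42, 53, 851]);
translate([648, 572, 0]) mirror([1, 0, 0]) rotate([0, atan2(276, 805), 0]) cube([42, 53, 851]);


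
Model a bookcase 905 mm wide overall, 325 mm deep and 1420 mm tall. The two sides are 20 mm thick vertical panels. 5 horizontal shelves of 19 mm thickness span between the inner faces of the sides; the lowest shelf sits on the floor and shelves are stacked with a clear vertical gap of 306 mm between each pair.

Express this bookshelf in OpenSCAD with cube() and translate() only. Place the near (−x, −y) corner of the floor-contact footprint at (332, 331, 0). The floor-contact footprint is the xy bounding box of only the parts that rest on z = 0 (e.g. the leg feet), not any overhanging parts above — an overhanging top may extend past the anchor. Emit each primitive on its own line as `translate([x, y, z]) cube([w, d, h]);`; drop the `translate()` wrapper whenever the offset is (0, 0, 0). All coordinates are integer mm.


translate([332, 331, 0]) cube([20, 325, 1420]);
translate([1217, 331, 0]) cube([20, 325, 1420]);
translate([352, 331, 0]) cube([865, 325, 19]);
translate([352, 331, 325]) cube([865, 325, 19]);
translate([352, 331, 650]) cube([865, 325, 19]);
translate([352, 331, 975]) cube([865, 325, 19]);
translate([352, 331, 1300]) cube([865, 325, 19]);


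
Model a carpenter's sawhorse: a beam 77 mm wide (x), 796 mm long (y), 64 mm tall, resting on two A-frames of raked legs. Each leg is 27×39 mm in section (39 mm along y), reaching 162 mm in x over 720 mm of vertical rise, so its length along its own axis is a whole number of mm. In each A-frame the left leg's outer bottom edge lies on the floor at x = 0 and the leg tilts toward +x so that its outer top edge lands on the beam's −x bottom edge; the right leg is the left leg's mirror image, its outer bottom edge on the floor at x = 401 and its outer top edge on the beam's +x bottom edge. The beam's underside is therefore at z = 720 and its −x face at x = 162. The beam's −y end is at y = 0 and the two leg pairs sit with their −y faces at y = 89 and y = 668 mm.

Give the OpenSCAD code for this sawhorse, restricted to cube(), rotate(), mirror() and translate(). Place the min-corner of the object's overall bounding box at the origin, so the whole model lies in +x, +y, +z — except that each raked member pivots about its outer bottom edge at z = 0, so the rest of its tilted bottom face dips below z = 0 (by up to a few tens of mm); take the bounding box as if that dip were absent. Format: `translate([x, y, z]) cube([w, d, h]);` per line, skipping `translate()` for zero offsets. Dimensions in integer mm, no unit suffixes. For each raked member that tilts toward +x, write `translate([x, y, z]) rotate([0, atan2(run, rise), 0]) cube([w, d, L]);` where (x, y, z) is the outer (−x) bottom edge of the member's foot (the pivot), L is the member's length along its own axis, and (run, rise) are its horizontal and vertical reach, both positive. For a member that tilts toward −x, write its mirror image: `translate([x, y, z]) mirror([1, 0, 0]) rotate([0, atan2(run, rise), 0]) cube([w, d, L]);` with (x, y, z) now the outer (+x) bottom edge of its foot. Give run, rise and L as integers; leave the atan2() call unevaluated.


translate([162, 0, 720]) cube([77, 796, 64]);
translate([0, 89, 0]) rotate([0, atan2(162, 720), 0]) cube([27, 39, 738]);
translate([401, 89, 0]) mirror([1, 0, 0]) rotate([0, atan2(162, 720), 0]) cube([27, 39, 738]);
translate([0, 668, 0]) rotate([0, atan2(162, 720), 0]) cube([27, 39, 738]);
translate([401, 668, 0]) mirror([1, 0, 0]) rotate([0, atan2(162, 720), 0]) cube([27, 39, 738]);


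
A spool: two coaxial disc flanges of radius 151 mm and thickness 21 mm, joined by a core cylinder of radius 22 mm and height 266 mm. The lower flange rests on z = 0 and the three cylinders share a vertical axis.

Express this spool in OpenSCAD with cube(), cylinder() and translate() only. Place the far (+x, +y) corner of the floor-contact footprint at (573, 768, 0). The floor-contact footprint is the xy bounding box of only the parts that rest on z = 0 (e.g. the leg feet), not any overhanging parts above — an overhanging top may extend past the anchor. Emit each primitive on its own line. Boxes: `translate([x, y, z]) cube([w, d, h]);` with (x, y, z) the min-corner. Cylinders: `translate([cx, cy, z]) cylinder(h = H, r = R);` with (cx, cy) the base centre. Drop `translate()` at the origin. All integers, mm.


translate([422, 617, 0]) cylinder(h = 21, r = 151);
translate([422, 617, 21]) cylinder(h = 266, r = 22);
translate([422, 617, 287]) cylinder(h = 21, r = 151);


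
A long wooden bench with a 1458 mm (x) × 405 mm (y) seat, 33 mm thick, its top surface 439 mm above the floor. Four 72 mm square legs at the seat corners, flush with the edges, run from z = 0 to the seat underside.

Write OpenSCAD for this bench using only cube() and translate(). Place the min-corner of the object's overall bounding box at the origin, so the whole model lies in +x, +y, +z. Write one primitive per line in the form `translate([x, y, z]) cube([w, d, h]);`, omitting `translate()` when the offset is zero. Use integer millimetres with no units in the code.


// leg_h = 439 − 33 = 406
translate([0, 0, 406]) cube([1458, 405, 33]);
cube([72, 72, 406]);
translate([0, 333, 0]) cube([72, 72, 406]);
translate([1386, 0, 0]) cube([72, 72, 406]);
translate([1386, 333, 0]) cube([72, 72, 406]);


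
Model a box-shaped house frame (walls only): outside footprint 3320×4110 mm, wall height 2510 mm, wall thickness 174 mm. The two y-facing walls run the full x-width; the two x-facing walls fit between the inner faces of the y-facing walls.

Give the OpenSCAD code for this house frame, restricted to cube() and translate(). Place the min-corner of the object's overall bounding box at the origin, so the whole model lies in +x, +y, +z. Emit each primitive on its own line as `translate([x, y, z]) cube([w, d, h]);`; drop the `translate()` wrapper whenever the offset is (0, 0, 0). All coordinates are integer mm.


cube([3320, 174, 2510]);
translate([0, 3936, 0]) cube([3320, 174, 2510]);
translate([0, 174, 0]) cube([174, 3762, 2510]);
translate([3146, 174, 0]) cube([174, 3762, 2510]);


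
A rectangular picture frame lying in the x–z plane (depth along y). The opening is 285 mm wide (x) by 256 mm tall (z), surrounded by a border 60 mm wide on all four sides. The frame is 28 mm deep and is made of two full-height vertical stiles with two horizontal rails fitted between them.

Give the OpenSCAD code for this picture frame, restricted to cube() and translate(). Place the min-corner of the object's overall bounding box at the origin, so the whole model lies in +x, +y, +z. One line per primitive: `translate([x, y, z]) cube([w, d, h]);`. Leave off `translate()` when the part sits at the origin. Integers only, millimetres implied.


cube([60, 28, 376]);
translate([345, 0, 0]) cube([60, 28, 376]);
translate([60, 0, 0]) cube([285, 28, 60]);
translate([60, 0, 316]) cube([285, 28, 60]);


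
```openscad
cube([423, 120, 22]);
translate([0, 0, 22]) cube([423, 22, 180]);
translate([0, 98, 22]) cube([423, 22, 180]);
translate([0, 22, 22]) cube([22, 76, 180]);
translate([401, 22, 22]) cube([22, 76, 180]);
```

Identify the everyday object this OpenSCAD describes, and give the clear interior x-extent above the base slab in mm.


An open box. The internal width is 379 mm.

A 423×120 base slab with four walls standing on it — an open box. The base is 423 mm wide and the walls are 22 mm thick, so the internal width is 423 − 2 × 22 = 379 mm.


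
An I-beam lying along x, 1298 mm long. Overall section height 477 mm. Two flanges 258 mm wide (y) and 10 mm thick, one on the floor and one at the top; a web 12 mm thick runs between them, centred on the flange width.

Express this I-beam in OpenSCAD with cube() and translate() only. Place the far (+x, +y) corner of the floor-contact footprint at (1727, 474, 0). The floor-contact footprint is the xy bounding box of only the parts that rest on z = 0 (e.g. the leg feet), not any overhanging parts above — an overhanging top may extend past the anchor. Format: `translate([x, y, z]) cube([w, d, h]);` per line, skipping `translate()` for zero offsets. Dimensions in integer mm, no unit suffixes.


translate([429, 216, 0]) cube([1298, 258, 10]);
translate([429, 339, 10]) cube([1298, 12, 457]);
translate([429, 216, 467]) cube([1298, 258, 10]);


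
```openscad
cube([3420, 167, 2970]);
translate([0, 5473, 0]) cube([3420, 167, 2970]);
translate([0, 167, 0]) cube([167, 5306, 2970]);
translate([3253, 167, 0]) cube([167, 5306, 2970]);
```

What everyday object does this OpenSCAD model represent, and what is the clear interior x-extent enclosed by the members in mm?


A house (or room) frame. The interior width is 3086 mm.

Four 2970 mm walls enclosing a rectangle with no floor or roof — a room or house frame. Outside width is 3420 mm and wall thickness is 167 mm, so the interior width is 3420 − 2 × 167 = 3086 mm.


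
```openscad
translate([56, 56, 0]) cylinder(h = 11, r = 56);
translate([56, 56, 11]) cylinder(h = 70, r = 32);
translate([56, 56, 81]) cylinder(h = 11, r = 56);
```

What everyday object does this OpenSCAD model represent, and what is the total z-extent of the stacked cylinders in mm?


A spool. The overall height is 92 mm.

Three coaxial cylinders, large–small–large — a spool. Two 11 mm flanges and a 70 mm core give 11 + 70 + 11 = 92 mm.


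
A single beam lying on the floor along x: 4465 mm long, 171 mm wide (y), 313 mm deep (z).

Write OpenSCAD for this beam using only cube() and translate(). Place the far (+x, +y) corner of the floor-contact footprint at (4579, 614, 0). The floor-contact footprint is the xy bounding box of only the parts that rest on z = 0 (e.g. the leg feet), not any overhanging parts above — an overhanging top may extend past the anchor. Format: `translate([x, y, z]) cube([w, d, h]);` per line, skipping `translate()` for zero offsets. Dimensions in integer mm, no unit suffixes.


translate([114, 443, 0]) cube([4465, 171, 313]);


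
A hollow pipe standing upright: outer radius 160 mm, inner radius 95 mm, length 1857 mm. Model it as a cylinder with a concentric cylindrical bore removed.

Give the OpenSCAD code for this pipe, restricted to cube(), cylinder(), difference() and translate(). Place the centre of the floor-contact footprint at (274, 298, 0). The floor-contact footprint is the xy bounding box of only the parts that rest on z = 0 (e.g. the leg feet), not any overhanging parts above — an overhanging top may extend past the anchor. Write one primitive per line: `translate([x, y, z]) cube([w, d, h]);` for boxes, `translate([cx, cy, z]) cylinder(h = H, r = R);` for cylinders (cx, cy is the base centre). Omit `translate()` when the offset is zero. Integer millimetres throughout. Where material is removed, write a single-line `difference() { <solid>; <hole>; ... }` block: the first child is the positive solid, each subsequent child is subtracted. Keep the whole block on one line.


difference() { translate([274, 298, 0]) cylinder(h = 1857, r = 160); translate([274, 298, 0]) cylinder(h = 1857, r = 95); }


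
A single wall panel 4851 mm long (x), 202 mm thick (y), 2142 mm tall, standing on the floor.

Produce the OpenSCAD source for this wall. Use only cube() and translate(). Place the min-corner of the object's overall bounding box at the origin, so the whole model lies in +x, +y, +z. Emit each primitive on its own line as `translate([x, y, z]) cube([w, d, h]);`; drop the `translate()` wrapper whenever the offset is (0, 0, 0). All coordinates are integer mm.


cube([4851, 202, 2142]);


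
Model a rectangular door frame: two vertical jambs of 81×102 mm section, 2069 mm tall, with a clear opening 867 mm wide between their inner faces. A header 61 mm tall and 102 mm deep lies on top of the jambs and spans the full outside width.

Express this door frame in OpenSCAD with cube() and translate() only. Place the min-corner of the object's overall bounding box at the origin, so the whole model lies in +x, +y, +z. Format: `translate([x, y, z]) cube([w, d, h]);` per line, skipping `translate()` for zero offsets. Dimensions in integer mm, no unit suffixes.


cube([81, 102, 2069]);
translate([948, 0, 0]) cube([81, 102, 2069]);
translate([0, 0, 2069]) cube([1029, 102, 61]);


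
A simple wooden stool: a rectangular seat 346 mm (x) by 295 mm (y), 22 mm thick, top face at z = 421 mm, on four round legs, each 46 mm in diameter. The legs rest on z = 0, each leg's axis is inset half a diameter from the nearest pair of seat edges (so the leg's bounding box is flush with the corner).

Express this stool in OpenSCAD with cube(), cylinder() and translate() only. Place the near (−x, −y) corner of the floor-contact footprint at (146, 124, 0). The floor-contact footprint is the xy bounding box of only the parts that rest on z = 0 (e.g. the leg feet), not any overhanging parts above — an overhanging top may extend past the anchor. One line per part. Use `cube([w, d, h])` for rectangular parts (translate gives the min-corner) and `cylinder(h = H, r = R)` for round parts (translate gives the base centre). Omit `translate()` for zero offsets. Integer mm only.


translate([146, 124, 399]) cube([346, 295, 22]);
translate([169, 147, 0]) cylinder(h = 399, r = 23);
translate([469, 147, 0]) cylinder(h = 399, r = 23);
translate([169, 396, 0]) cylinder(h = 399, r = 23);
translate([469, 396, 0]) cylinder(h = 399, r = 23);


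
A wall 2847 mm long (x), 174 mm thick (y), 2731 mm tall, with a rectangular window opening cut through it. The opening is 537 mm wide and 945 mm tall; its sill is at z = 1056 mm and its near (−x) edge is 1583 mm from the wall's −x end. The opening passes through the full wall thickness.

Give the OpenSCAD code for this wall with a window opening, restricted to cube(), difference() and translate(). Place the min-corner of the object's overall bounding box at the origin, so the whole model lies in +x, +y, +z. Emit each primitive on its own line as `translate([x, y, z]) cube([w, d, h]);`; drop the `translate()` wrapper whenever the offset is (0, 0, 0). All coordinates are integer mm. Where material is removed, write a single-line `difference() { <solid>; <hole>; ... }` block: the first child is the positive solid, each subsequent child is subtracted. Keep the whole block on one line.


difference() { cube([2847, 174, 2731]); translate([1583, 0, 1056]) cube([537, 174, 945]); }


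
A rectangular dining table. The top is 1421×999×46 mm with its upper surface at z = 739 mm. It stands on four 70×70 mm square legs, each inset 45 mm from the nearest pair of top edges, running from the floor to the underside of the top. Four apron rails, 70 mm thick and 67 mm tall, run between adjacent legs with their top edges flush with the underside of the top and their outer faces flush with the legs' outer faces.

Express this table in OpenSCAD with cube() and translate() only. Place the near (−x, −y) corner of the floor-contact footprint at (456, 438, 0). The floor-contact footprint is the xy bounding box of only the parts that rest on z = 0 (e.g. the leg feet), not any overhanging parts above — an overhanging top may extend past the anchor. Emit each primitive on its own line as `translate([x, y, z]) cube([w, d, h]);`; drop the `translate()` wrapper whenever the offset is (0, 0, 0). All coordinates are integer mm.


// leg_h = 739 - 46 = 693
// apron z = 693 - 67 = 626
translate([411, 393, 693]) cube([1421, 999, 46]);
translate([456, 438, 0]) cube([70, 70, 693]);
translate([1717, 438, 0]) cube([70, 70, 693]);
translate([456, 1277, 0]) cube([70, 70, 693]);
translate([1717, 1277, 0]) cube([70, 70, 693]);
translate([526, 438, 626]) cube([1191, 70, 67]);
translate([526, 1277, 626]) cube([1191, 70, 67]);
translate([456, 508, 626]) cube([70, 769, 67]);
translate([1717, 508, 626]) cube([70, 769, 67]);
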